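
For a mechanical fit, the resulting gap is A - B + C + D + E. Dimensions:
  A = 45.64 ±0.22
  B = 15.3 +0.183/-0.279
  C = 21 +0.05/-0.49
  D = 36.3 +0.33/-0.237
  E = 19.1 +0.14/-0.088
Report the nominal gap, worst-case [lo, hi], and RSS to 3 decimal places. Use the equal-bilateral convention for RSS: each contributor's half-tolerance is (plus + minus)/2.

nominal=106.740 wc=[105.522,107.759] rss=0.518

Stack each dimension's contribution:
  +A: nom +45.640 → Σnom=45.640; wc +0.220/-0.220 → slack +0.220/-0.220; half-tol=0.220, Σhalf²=0.048400
  -B: nom -15.300 → Σnom=30.340; wc +0.279/-0.183 → slack +0.499/-0.403; half-tol=0.231, Σhalf²=0.101761
  +C: nom +21.000 → Σnom=51.340; wc +0.050/-0.490 → slack +0.549/-0.893; half-tol=0.270, Σhalf²=0.174661
  +D: nom +36.300 → Σnom=87.640; wc +0.330/-0.237 → slack +0.879/-1.130; half-tol=0.283, Σhalf²=0.255033
  +E: nom +19.100 → Σnom=106.740; wc +0.140/-0.088 → slack +1.019/-1.218; half-tol=0.114, Σhalf²=0.268029
Nominal = 106.740. Worst-case = [106.740 - 1.218, 106.740 + 1.019] = [105.522, 107.759]. RSS = √0.268029 = 0.518.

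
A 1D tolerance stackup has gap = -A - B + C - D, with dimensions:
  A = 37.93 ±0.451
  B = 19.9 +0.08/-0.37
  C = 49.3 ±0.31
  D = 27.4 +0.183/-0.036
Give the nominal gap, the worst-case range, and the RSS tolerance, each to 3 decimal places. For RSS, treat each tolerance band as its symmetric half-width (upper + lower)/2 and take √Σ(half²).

Stack each dimension's contribution:
  -A: nom -37.930 → Σnom=-37.930; wc +0.451/-0.451 → slack +0.451/-0.451; half-tol=0.451, Σhalf²=0.203401
  -B: nom -19.900 → Σnom=-57.830; wc +0.370/-0.080 → slack +0.821/-0.531; half-tol=0.225, Σhalf²=0.254026
  +C: nom +49.300 → Σnom=-8.530; wc +0.310/-0.310 → slack +1.131/-0.841; half-tol=0.310, Σhalf²=0.350126
  -D: nom -27.400 → Σnom=-35.930; wc +0.036/-0.183 → slack +1.167/-1.024; half-tol=0.110, Σhalf²=0.362116
Nominal = -35.930. Worst-case = [-35.930 - 1.024, -35.930 + 1.167] = [-36.954, -34.763]. RSS = √0.362116 = 0.602.

nominal=-35.930 wc=[-36.954,-34.763] rss=0.602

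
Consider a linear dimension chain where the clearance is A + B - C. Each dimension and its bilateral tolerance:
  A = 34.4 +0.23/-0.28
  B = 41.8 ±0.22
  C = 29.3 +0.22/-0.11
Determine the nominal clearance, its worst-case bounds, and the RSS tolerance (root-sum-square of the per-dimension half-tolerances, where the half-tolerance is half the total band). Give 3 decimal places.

Stack each dimension's contribution:
  +A: nom +34.400 → Σnom=34.400; wc +0.230/-0.280 → slack +0.230/-0.280; half-tol=0.255, Σhalf²=0.065025
  +B: nom +41.800 → Σnom=76.200; wc +0.220/-0.220 → slack +0.450/-0.500; half-tol=0.220, Σhalf²=0.113425
  -C: nom -29.300 → Σnom=46.900; wc +0.110/-0.220 → slack +0.560/-0.720; half-tol=0.165, Σhalf²=0.140650
Nominal = 46.900. Worst-case = [46.900 - 0.720, 46.900 + 0.560] = [46.180, 47.460]. RSS = √0.140650 = 0.375.

nominal=46.900 wc=[46.180,47.460] rss=0.375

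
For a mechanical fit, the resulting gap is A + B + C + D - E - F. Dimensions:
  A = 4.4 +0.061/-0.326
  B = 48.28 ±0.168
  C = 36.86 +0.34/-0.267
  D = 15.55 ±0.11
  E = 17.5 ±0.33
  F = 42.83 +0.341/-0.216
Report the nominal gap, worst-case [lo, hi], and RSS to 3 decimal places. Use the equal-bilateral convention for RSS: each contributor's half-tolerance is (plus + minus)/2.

Stack each dimension's contribution:
  +A: nom +4.400 → Σnom=4.400; wc +0.061/-0.326 → slack +0.061/-0.326; half-tol=0.194, Σhalf²=0.037442
  +B: nom +48.280 → Σnom=52.680; wc +0.168/-0.168 → slack +0.229/-0.494; half-tol=0.168, Σhalf²=0.065666
  +C: nom +36.860 → Σnom=89.540; wc +0.340/-0.267 → slack +0.569/-0.761; half-tol=0.303, Σhalf²=0.157778
  +D: nom +15.550 → Σnom=105.090; wc +0.110/-0.110 → slack +0.679/-0.871; half-tol=0.110, Σhalf²=0.169878
  -E: nom -17.500 → Σnom=87.590; wc +0.330/-0.330 → slack +1.009/-1.201; half-tol=0.330, Σhalf²=0.278778
  -F: nom -42.830 → Σnom=44.760; wc +0.216/-0.341 → slack +1.225/-1.542; half-tol=0.279, Σhalf²=0.356341
Nominal = 44.760. Worst-case = [44.760 - 1.542, 44.760 + 1.225] = [43.218, 45.985]. RSS = √0.356341 = 0.597.

nominal=44.760 wc=[43.218,45.985] rss=0.597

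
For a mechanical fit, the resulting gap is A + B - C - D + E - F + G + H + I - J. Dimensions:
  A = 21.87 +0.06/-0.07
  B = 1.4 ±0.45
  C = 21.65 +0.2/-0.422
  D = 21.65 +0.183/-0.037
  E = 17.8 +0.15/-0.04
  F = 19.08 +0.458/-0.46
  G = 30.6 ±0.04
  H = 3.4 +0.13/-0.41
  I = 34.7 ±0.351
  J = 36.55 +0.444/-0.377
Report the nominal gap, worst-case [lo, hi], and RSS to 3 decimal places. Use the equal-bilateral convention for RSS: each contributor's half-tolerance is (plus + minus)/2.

Stack each dimension's contribution:
  +A: nom +21.870 → Σnom=21.870; wc +0.060/-0.070 → slack +0.060/-0.070; half-tol=0.065, Σhalf²=0.004225
  +B: nom +1.400 → Σnom=23.270; wc +0.450/-0.450 → slack +0.510/-0.520; half-tol=0.450, Σhalf²=0.206725
  -C: nom -21.650 → Σnom=1.620; wc +0.422/-0.200 → slack +0.932/-0.720; half-tol=0.311, Σhalf²=0.303446
  -D: nom -21.650 → Σnom=-20.030; wc +0.037/-0.183 → slack +0.969/-0.903; half-tol=0.110, Σhalf²=0.315546
  +E: nom +17.800 → Σnom=-2.230; wc +0.150/-0.040 → slack +1.119/-0.943; half-tol=0.095, Σhalf²=0.324571
  -F: nom -19.080 → Σnom=-21.310; wc +0.460/-0.458 → slack +1.579/-1.401; half-tol=0.459, Σhalf²=0.535252
  +G: nom +30.600 → Σnom=9.290; wc +0.040/-0.040 → slack +1.619/-1.441; half-tol=0.040, Σhalf²=0.536852
  +H: nom +3.400 → Σnom=12.690; wc +0.130/-0.410 → slack +1.749/-1.851; half-tol=0.270, Σhalf²=0.609752
  +I: nom +34.700 → Σnom=47.390; wc +0.351/-0.351 → slack +2.100/-2.202; half-tol=0.351, Σhalf²=0.732953
  -J: nom -36.550 → Σnom=10.840; wc +0.377/-0.444 → slack +2.477/-2.646; half-tol=0.410, Σhalf²=0.901463
Nominal = 10.840. Worst-case = [10.840 - 2.646, 10.840 + 2.477] = [8.194, 13.317]. RSS = √0.901463 = 0.949.

nominal=10.840 wc=[8.194,13.317] rss=0.949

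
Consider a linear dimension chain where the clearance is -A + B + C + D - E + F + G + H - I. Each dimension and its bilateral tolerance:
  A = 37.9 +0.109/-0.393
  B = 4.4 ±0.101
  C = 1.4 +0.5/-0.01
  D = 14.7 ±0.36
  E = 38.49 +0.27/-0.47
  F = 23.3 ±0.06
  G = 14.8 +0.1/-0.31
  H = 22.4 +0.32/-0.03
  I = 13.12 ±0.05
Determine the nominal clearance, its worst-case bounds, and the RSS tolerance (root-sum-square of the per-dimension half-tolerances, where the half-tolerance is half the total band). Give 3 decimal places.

nominal=-8.510 wc=[-9.810,-6.156] rss=0.695

Stack each dimension's contribution:
  -A: nom -37.900 → Σnom=-37.900; wc +0.393/-0.109 → slack +0.393/-0.109; half-tol=0.251, Σhalf²=0.063001
  +B: nom +4.400 → Σnom=-33.500; wc +0.101/-0.101 → slack +0.494/-0.210; half-tol=0.101, Σhalf²=0.073202
  +C: nom +1.400 → Σnom=-32.100; wc +0.500/-0.010 → slack +0.994/-0.220; half-tol=0.255, Σhalf²=0.138227
  +D: nom +14.700 → Σnom=-17.400; wc +0.360/-0.360 → slack +1.354/-0.580; half-tol=0.360, Σhalf²=0.267827
  -E: nom -38.490 → Σnom=-55.890; wc +0.470/-0.270 → slack +1.824/-0.850; half-tol=0.370, Σhalf²=0.404727
  +F: nom +23.300 → Σnom=-32.590; wc +0.060/-0.060 → slack +1.884/-0.910; half-tol=0.060, Σhalf²=0.408327
  +G: nom +14.800 → Σnom=-17.790; wc +0.100/-0.310 → slack +1.984/-1.220; half-tol=0.205, Σhalf²=0.450352
  +H: nom +22.400 → Σnom=4.610; wc +0.320/-0.030 → slack +2.304/-1.250; half-tol=0.175, Σhalf²=0.480977
  -I: nom -13.120 → Σnom=-8.510; wc +0.050/-0.050 → slack +2.354/-1.300; half-tol=0.050, Σhalf²=0.483477
Nominal = -8.510. Worst-case = [-8.510 - 1.300, -8.510 + 2.354] = [-9.810, -6.156]. RSS = √0.483477 = 0.695.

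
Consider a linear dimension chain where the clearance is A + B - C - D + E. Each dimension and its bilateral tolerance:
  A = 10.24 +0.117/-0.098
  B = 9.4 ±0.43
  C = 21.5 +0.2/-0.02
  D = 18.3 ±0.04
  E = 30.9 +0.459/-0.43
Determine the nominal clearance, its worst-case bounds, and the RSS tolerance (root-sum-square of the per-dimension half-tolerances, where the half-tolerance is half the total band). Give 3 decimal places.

nominal=10.740 wc=[9.542,11.806] rss=0.639

Stack each dimension's contribution:
  +A: nom +10.240 → Σnom=10.240; wc +0.117/-0.098 → slack +0.117/-0.098; half-tol=0.108, Σhalf²=0.011556
  +B: nom +9.400 → Σnom=19.640; wc +0.430/-0.430 → slack +0.547/-0.528; half-tol=0.430, Σhalf²=0.196456
  -C: nom -21.500 → Σnom=-1.860; wc +0.020/-0.200 → slack +0.567/-0.728; half-tol=0.110, Σhalf²=0.208556
  -D: nom -18.300 → Σnom=-20.160; wc +0.040/-0.040 → slack +0.607/-0.768; half-tol=0.040, Σhalf²=0.210156
  +E: nom +30.900 → Σnom=10.740; wc +0.459/-0.430 → slack +1.066/-1.198; half-tol=0.445, Σhalf²=0.407736
Nominal = 10.740. Worst-case = [10.740 - 1.198, 10.740 + 1.066] = [9.542, 11.806]. RSS = √0.407736 = 0.639.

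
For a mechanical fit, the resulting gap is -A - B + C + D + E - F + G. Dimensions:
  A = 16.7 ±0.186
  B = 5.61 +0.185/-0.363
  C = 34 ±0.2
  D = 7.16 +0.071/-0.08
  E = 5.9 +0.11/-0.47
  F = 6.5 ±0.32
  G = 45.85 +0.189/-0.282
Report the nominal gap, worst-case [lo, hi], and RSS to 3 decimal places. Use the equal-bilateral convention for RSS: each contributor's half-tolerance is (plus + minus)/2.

nominal=64.100 wc=[62.377,65.539] rss=0.630

Stack each dimension's contribution:
  -A: nom -16.700 → Σnom=-16.700; wc +0.186/-0.186 → slack +0.186/-0.186; half-tol=0.186, Σhalf²=0.034596
  -B: nom -5.610 → Σnom=-22.310; wc +0.363/-0.185 → slack +0.549/-0.371; half-tol=0.274, Σhalf²=0.109672
  +C: nom +34.000 → Σnom=11.690; wc +0.200/-0.200 → slack +0.749/-0.571; half-tol=0.200, Σhalf²=0.149672
  +D: nom +7.160 → Σnom=18.850; wc +0.071/-0.080 → slack +0.820/-0.651; half-tol=0.075, Σhalf²=0.155372
  +E: nom +5.900 → Σnom=24.750; wc +0.110/-0.470 → slack +0.930/-1.121; half-tol=0.290, Σhalf²=0.239472
  -F: nom -6.500 → Σnom=18.250; wc +0.320/-0.320 → slack +1.250/-1.441; half-tol=0.320, Σhalf²=0.341872
  +G: nom +45.850 → Σnom=64.100; wc +0.189/-0.282 → slack +1.439/-1.723; half-tol=0.235, Σhalf²=0.397332
Nominal = 64.100. Worst-case = [64.100 - 1.723, 64.100 + 1.439] = [62.377, 65.539]. RSS = √0.397332 = 0.630.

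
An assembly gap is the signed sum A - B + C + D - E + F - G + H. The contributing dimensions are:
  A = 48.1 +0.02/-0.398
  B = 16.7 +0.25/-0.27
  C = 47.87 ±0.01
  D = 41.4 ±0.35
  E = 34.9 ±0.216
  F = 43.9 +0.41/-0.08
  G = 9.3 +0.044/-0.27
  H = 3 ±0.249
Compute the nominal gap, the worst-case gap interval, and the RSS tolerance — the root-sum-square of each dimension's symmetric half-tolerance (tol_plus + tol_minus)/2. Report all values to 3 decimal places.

Stack each dimension's contribution:
  +A: nom +48.100 → Σnom=48.100; wc +0.020/-0.398 → slack +0.020/-0.398; half-tol=0.209, Σhalf²=0.043681
  -B: nom -16.700 → Σnom=31.400; wc +0.270/-0.250 → slack +0.290/-0.648; half-tol=0.260, Σhalf²=0.111281
  +C: nom +47.870 → Σnom=79.270; wc +0.010/-0.010 → slack +0.300/-0.658; half-tol=0.010, Σhalf²=0.111381
  +D: nom +41.400 → Σnom=120.670; wc +0.350/-0.350 → slack +0.650/-1.008; half-tol=0.350, Σhalf²=0.233881
  -E: nom -34.900 → Σnom=85.770; wc +0.216/-0.216 → slack +0.866/-1.224; half-tol=0.216, Σhalf²=0.280537
  +F: nom +43.900 → Σnom=129.670; wc +0.410/-0.080 → slack +1.276/-1.304; half-tol=0.245, Σhalf²=0.340562
  -G: nom -9.300 → Σnom=120.370; wc +0.270/-0.044 → slack +1.546/-1.348; half-tol=0.157, Σhalf²=0.365211
  +H: nom +3.000 → Σnom=123.370; wc +0.249/-0.249 → slack +1.795/-1.597; half-tol=0.249, Σhalf²=0.427212
Nominal = 123.370. Worst-case = [123.370 - 1.597, 123.370 + 1.795] = [121.773, 125.165]. RSS = √0.427212 = 0.654.

nominal=123.370 wc=[121.773,125.165] rss=0.654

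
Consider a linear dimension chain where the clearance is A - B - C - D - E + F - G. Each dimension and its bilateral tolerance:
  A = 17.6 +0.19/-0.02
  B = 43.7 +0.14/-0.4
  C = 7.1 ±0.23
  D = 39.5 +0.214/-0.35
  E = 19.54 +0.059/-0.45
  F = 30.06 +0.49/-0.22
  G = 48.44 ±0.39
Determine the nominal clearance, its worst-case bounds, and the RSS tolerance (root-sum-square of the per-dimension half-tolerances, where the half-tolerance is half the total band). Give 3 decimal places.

Stack each dimension's contribution:
  +A: nom +17.600 → Σnom=17.600; wc +0.190/-0.020 → slack +0.190/-0.020; half-tol=0.105, Σhalf²=0.011025
  -B: nom -43.700 → Σnom=-26.100; wc +0.400/-0.140 → slack +0.590/-0.160; half-tol=0.270, Σhalf²=0.083925
  -C: nom -7.100 → Σnom=-33.200; wc +0.230/-0.230 → slack +0.820/-0.390; half-tol=0.230, Σhalf²=0.136825
  -D: nom -39.500 → Σnom=-72.700; wc +0.350/-0.214 → slack +1.170/-0.604; half-tol=0.282, Σhalf²=0.216349
  -E: nom -19.540 → Σnom=-92.240; wc +0.450/-0.059 → slack +1.620/-0.663; half-tol=0.255, Σhalf²=0.281119
  +F: nom +30.060 → Σnom=-62.180; wc +0.490/-0.220 → slack +2.110/-0.883; half-tol=0.355, Σhalf²=0.407144
  -G: nom -48.440 → Σnom=-110.620; wc +0.390/-0.390 → slack +2.500/-1.273; half-tol=0.390, Σhalf²=0.559244
Nominal = -110.620. Worst-case = [-110.620 - 1.273, -110.620 + 2.500] = [-111.893, -108.120]. RSS = √0.559244 = 0.748.

nominal=-110.620 wc=[-111.893,-108.120] rss=0.748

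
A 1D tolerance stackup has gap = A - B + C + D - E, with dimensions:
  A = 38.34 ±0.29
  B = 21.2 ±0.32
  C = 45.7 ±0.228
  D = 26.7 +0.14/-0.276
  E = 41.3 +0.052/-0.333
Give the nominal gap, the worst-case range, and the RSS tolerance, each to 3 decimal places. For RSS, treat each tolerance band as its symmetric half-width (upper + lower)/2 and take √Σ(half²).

nominal=48.240 wc=[47.074,49.551] rss=0.565

Stack each dimension's contribution:
  +A: nom +38.340 → Σnom=38.340; wc +0.290/-0.290 → slack +0.290/-0.290; half-tol=0.290, Σhalf²=0.084100
  -B: nom -21.200 → Σnom=17.140; wc +0.320/-0.320 → slack +0.610/-0.610; half-tol=0.320, Σhalf²=0.186500
  +C: nom +45.700 → Σnom=62.840; wc +0.228/-0.228 → slack +0.838/-0.838; half-tol=0.228, Σhalf²=0.238484
  +D: nom +26.700 → Σnom=89.540; wc +0.140/-0.276 → slack +0.978/-1.114; half-tol=0.208, Σhalf²=0.281748
  -E: nom -41.300 → Σnom=48.240; wc +0.333/-0.052 → slack +1.311/-1.166; half-tol=0.193, Σhalf²=0.318804
Nominal = 48.240. Worst-case = [48.240 - 1.166, 48.240 + 1.311] = [47.074, 49.551]. RSS = √0.318804 = 0.565.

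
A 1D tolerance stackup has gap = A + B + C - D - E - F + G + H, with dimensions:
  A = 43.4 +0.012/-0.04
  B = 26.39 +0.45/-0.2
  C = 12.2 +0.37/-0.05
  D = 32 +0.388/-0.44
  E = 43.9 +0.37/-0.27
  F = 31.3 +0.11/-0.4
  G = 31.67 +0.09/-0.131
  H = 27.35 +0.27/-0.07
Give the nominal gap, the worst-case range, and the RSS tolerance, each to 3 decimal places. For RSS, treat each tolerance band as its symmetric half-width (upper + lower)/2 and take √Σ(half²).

Stack each dimension's contribution:
  +A: nom +43.400 → Σnom=43.400; wc +0.012/-0.040 → slack +0.012/-0.040; half-tol=0.026, Σhalf²=0.000676
  +B: nom +26.390 → Σnom=69.790; wc +0.450/-0.200 → slack +0.462/-0.240; half-tol=0.325, Σhalf²=0.106301
  +C: nom +12.200 → Σnom=81.990; wc +0.370/-0.050 → slack +0.832/-0.290; half-tol=0.210, Σhalf²=0.150401
  -D: nom -32.000 → Σnom=49.990; wc +0.440/-0.388 → slack +1.272/-0.678; half-tol=0.414, Σhalf²=0.321797
  -E: nom -43.900 → Σnom=6.090; wc +0.270/-0.370 → slack +1.542/-1.048; half-tol=0.320, Σhalf²=0.424197
  -F: nom -31.300 → Σnom=-25.210; wc +0.400/-0.110 → slack +1.942/-1.158; half-tol=0.255, Σhalf²=0.489222
  +G: nom +31.670 → Σnom=6.460; wc +0.090/-0.131 → slack +2.032/-1.289; half-tol=0.111, Σhalf²=0.501432
  +H: nom +27.350 → Σnom=33.810; wc +0.270/-0.070 → slack +2.302/-1.359; half-tol=0.170, Σhalf²=0.530332
Nominal = 33.810. Worst-case = [33.810 - 1.359, 33.810 + 2.302] = [32.451, 36.112]. RSS = √0.530332 = 0.728.

nominal=33.810 wc=[32.451,36.112] rss=0.728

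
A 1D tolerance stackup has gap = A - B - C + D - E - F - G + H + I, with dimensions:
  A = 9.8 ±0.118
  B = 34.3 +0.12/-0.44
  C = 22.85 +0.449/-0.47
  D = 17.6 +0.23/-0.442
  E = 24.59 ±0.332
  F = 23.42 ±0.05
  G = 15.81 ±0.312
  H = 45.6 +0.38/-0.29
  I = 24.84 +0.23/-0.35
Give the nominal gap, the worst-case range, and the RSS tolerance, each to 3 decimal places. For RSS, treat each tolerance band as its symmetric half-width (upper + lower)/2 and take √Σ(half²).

nominal=-23.130 wc=[-25.593,-20.568] rss=0.907

Stack each dimension's contribution:
  +A: nom +9.800 → Σnom=9.800; wc +0.118/-0.118 → slack +0.118/-0.118; half-tol=0.118, Σhalf²=0.013924
  -B: nom -34.300 → Σnom=-24.500; wc +0.440/-0.120 → slack +0.558/-0.238; half-tol=0.280, Σhalf²=0.092324
  -C: nom -22.850 → Σnom=-47.350; wc +0.470/-0.449 → slack +1.028/-0.687; half-tol=0.460, Σhalf²=0.303464
  +D: nom +17.600 → Σnom=-29.750; wc +0.230/-0.442 → slack +1.258/-1.129; half-tol=0.336, Σhalf²=0.416360
  -E: nom -24.590 → Σnom=-54.340; wc +0.332/-0.332 → slack +1.590/-1.461; half-tol=0.332, Σhalf²=0.526584
  -F: nom -23.420 → Σnom=-77.760; wc +0.050/-0.050 → slack +1.640/-1.511; half-tol=0.050, Σhalf²=0.529084
  -G: nom -15.810 → Σnom=-93.570; wc +0.312/-0.312 → slack +1.952/-1.823; half-tol=0.312, Σhalf²=0.626428
  +H: nom +45.600 → Σnom=-47.970; wc +0.380/-0.290 → slack +2.332/-2.113; half-tol=0.335, Σhalf²=0.738653
  +I: nom +24.840 → Σnom=-23.130; wc +0.230/-0.350 → slack +2.562/-2.463; half-tol=0.290, Σhalf²=0.822753
Nominal = -23.130. Worst-case = [-23.130 - 2.463, -23.130 + 2.562] = [-25.593, -20.568]. RSS = √0.822753 = 0.907.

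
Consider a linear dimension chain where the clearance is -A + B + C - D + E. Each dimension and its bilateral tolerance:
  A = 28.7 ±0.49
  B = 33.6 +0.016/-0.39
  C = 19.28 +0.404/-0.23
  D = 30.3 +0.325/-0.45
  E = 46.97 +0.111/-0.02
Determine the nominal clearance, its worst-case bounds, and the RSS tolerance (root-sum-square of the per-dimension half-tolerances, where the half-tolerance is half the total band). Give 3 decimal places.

nominal=40.850 wc=[39.395,42.321] rss=0.732

Stack each dimension's contribution:
  -A: nom -28.700 → Σnom=-28.700; wc +0.490/-0.490 → slack +0.490/-0.490; half-tol=0.490, Σhalf²=0.240100
  +B: nom +33.600 → Σnom=4.900; wc +0.016/-0.390 → slack +0.506/-0.880; half-tol=0.203, Σhalf²=0.281309
  +C: nom +19.280 → Σnom=24.180; wc +0.404/-0.230 → slack +0.910/-1.110; half-tol=0.317, Σhalf²=0.381798
  -D: nom -30.300 → Σnom=-6.120; wc +0.450/-0.325 → slack +1.360/-1.435; half-tol=0.388, Σhalf²=0.531954
  +E: nom +46.970 → Σnom=40.850; wc +0.111/-0.020 → slack +1.471/-1.455; half-tol=0.066, Σhalf²=0.536245
Nominal = 40.850. Worst-case = [40.850 - 1.455, 40.850 + 1.471] = [39.395, 42.321]. RSS = √0.536245 = 0.732.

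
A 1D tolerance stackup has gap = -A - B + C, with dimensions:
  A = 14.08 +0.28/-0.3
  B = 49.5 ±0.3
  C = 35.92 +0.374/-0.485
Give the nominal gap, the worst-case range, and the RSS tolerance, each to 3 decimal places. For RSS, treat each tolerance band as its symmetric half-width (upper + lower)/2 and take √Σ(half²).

Stack each dimension's contribution:
  -A: nom -14.080 → Σnom=-14.080; wc +0.300/-0.280 → slack +0.300/-0.280; half-tol=0.290, Σhalf²=0.084100
  -B: nom -49.500 → Σnom=-63.580; wc +0.300/-0.300 → slack +0.600/-0.580; half-tol=0.300, Σhalf²=0.174100
  +C: nom +35.920 → Σnom=-27.660; wc +0.374/-0.485 → slack +0.974/-1.065; half-tol=0.429, Σhalf²=0.358570
Nominal = -27.660. Worst-case = [-27.660 - 1.065, -27.660 + 0.974] = [-28.725, -26.686]. RSS = √0.358570 = 0.599.

nominal=-27.660 wc=[-28.725,-26.686] rss=0.599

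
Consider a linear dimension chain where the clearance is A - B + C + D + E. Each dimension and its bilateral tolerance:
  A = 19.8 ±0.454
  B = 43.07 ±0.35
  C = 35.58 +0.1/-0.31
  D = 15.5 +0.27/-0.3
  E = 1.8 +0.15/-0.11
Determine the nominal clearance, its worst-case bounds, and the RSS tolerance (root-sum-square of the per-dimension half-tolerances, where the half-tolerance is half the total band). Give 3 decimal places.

nominal=29.610 wc=[28.086,30.934] rss=0.685

Stack each dimension's contribution:
  +A: nom +19.800 → Σnom=19.800; wc +0.454/-0.454 → slack +0.454/-0.454; half-tol=0.454, Σhalf²=0.206116
  -B: nom -43.070 → Σnom=-23.270; wc +0.350/-0.350 → slack +0.804/-0.804; half-tol=0.350, Σhalf²=0.328616
  +C: nom +35.580 → Σnom=12.310; wc +0.100/-0.310 → slack +0.904/-1.114; half-tol=0.205, Σhalf²=0.370641
  +D: nom +15.500 → Σnom=27.810; wc +0.270/-0.300 → slack +1.174/-1.414; half-tol=0.285, Σhalf²=0.451866
  +E: nom +1.800 → Σnom=29.610; wc +0.150/-0.110 → slack +1.324/-1.524; half-tol=0.130, Σhalf²=0.468766
Nominal = 29.610. Worst-case = [29.610 - 1.524, 29.610 + 1.324] = [28.086, 30.934]. RSS = √0.468766 = 0.685.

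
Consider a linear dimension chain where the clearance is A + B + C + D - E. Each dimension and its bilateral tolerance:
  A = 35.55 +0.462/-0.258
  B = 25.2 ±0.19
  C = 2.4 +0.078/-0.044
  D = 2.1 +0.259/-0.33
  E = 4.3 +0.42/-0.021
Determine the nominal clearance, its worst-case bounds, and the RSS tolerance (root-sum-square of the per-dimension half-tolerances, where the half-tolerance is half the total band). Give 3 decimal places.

Stack each dimension's contribution:
  +A: nom +35.550 → Σnom=35.550; wc +0.462/-0.258 → slack +0.462/-0.258; half-tol=0.360, Σhalf²=0.129600
  +B: nom +25.200 → Σnom=60.750; wc +0.190/-0.190 → slack +0.652/-0.448; half-tol=0.190, Σhalf²=0.165700
  +C: nom +2.400 → Σnom=63.150; wc +0.078/-0.044 → slack +0.730/-0.492; half-tol=0.061, Σhalf²=0.169421
  +D: nom +2.100 → Σnom=65.250; wc +0.259/-0.330 → slack +0.989/-0.822; half-tol=0.294, Σhalf²=0.256151
  -E: nom -4.300 → Σnom=60.950; wc +0.021/-0.420 → slack +1.010/-1.242; half-tol=0.221, Σhalf²=0.304771
Nominal = 60.950. Worst-case = [60.950 - 1.242, 60.950 + 1.010] = [59.708, 61.960]. RSS = √0.304771 = 0.552.

nominal=60.950 wc=[59.708,61.960] rss=0.552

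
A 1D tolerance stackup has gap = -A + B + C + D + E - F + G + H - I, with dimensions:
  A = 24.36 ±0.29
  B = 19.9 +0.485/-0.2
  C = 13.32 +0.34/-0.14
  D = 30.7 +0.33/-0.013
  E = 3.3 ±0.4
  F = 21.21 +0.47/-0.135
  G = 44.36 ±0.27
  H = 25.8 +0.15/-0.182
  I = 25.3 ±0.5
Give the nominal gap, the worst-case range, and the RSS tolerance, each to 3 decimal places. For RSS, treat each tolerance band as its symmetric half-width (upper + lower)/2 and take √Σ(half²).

Stack each dimension's contribution:
  -A: nom -24.360 → Σnom=-24.360; wc +0.290/-0.290 → slack +0.290/-0.290; half-tol=0.290, Σhalf²=0.084100
  +B: nom +19.900 → Σnom=-4.460; wc +0.485/-0.200 → slack +0.775/-0.490; half-tol=0.343, Σhalf²=0.201406
  +C: nom +13.320 → Σnom=8.860; wc +0.340/-0.140 → slack +1.115/-0.630; half-tol=0.240, Σhalf²=0.259006
  +D: nom +30.700 → Σnom=39.560; wc +0.330/-0.013 → slack +1.445/-0.643; half-tol=0.172, Σhalf²=0.288419
  +E: nom +3.300 → Σnom=42.860; wc +0.400/-0.400 → slack +1.845/-1.043; half-tol=0.400, Σhalf²=0.448419
  -F: nom -21.210 → Σnom=21.650; wc +0.135/-0.470 → slack +1.980/-1.513; half-tol=0.302, Σhalf²=0.539925
  +G: nom +44.360 → Σnom=66.010; wc +0.270/-0.270 → slack +2.250/-1.783; half-tol=0.270, Σhalf²=0.612825
  +H: nom +25.800 → Σnom=91.810; wc +0.150/-0.182 → slack +2.400/-1.965; half-tol=0.166, Σhalf²=0.640381
  -I: nom -25.300 → Σnom=66.510; wc +0.500/-0.500 → slack +2.900/-2.465; half-tol=0.500, Σhalf²=0.890381
Nominal = 66.510. Worst-case = [66.510 - 2.465, 66.510 + 2.900] = [64.045, 69.410]. RSS = √0.890381 = 0.944.

nominal=66.510 wc=[64.045,69.410] rss=0.944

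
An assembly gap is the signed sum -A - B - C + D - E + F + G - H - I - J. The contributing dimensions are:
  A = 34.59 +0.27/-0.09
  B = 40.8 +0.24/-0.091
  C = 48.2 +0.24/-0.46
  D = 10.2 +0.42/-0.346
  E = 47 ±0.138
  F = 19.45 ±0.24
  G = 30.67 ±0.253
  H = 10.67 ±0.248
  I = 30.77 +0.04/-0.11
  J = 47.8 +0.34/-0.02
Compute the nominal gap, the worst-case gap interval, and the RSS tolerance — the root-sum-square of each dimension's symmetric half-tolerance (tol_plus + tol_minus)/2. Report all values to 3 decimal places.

Stack each dimension's contribution:
  -A: nom -34.590 → Σnom=-34.590; wc +0.090/-0.270 → slack +0.090/-0.270; half-tol=0.180, Σhalf²=0.032400
  -B: nom -40.800 → Σnom=-75.390; wc +0.091/-0.240 → slack +0.181/-0.510; half-tol=0.165, Σhalf²=0.059790
  -C: nom -48.200 → Σnom=-123.590; wc +0.460/-0.240 → slack +0.641/-0.750; half-tol=0.350, Σhalf²=0.182290
  +D: nom +10.200 → Σnom=-113.390; wc +0.420/-0.346 → slack +1.061/-1.096; half-tol=0.383, Σhalf²=0.328979
  -E: nom -47.000 → Σnom=-160.390; wc +0.138/-0.138 → slack +1.199/-1.234; half-tol=0.138, Σhalf²=0.348023
  +F: nom +19.450 → Σnom=-140.940; wc +0.240/-0.240 → slack +1.439/-1.474; half-tol=0.240, Σhalf²=0.405623
  +G: nom +30.670 → Σnom=-110.270; wc +0.253/-0.253 → slack +1.692/-1.727; half-tol=0.253, Σhalf²=0.469632
  -H: nom -10.670 → Σnom=-120.940; wc +0.248/-0.248 → slack +1.940/-1.975; half-tol=0.248, Σhalf²=0.531136
  -I: nom -30.770 → Σnom=-151.710; wc +0.110/-0.040 → slack +2.050/-2.015; half-tol=0.075, Σhalf²=0.536761
  -J: nom -47.800 → Σnom=-199.510; wc +0.020/-0.340 → slack +2.070/-2.355; half-tol=0.180, Σhalf²=0.569161
Nominal = -199.510. Worst-case = [-199.510 - 2.355, -199.510 + 2.070] = [-201.865, -197.440]. RSS = √0.569161 = 0.754.

nominal=-199.510 wc=[-201.865,-197.440] rss=0.754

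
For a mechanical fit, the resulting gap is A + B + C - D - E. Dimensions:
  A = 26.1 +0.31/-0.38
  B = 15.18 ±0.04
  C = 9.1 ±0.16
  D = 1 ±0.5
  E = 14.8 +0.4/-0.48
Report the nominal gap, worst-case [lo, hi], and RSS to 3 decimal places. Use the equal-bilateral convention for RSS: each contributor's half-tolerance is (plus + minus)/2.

Stack each dimension's contribution:
  +A: nom +26.100 → Σnom=26.100; wc +0.310/-0.380 → slack +0.310/-0.380; half-tol=0.345, Σhalf²=0.119025
  +B: nom +15.180 → Σnom=41.280; wc +0.040/-0.040 → slack +0.350/-0.420; half-tol=0.040, Σhalf²=0.120625
  +C: nom +9.100 → Σnom=50.380; wc +0.160/-0.160 → slack +0.510/-0.580; half-tol=0.160, Σhalf²=0.146225
  -D: nom -1.000 → Σnom=49.380; wc +0.500/-0.500 → slack +1.010/-1.080; half-tol=0.500, Σhalf²=0.396225
  -E: nom -14.800 → Σnom=34.580; wc +0.480/-0.400 → slack +1.490/-1.480; half-tol=0.440, Σhalf²=0.589825
Nominal = 34.580. Worst-case = [34.580 - 1.480, 34.580 + 1.490] = [33.100, 36.070]. RSS = √0.589825 = 0.768.

nominal=34.580 wc=[33.100,36.070] rss=0.768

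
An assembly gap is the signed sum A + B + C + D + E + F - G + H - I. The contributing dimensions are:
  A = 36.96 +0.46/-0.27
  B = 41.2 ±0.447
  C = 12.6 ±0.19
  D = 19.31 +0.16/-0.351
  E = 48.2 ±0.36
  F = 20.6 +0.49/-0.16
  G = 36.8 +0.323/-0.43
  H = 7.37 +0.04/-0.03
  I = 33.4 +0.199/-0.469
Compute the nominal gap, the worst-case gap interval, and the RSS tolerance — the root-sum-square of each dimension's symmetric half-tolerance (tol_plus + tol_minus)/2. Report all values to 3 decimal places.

nominal=116.040 wc=[113.710,119.086] rss=0.961

Stack each dimension's contribution:
  +A: nom +36.960 → Σnom=36.960; wc +0.460/-0.270 → slack +0.460/-0.270; half-tol=0.365, Σhalf²=0.133225
  +B: nom +41.200 → Σnom=78.160; wc +0.447/-0.447 → slack +0.907/-0.717; half-tol=0.447, Σhalf²=0.333034
  +C: nom +12.600 → Σnom=90.760; wc +0.190/-0.190 → slack +1.097/-0.907; half-tol=0.190, Σhalf²=0.369134
  +D: nom +19.310 → Σnom=110.070; wc +0.160/-0.351 → slack +1.257/-1.258; half-tol=0.256, Σhalf²=0.434414
  +E: nom +48.200 → Σnom=158.270; wc +0.360/-0.360 → slack +1.617/-1.618; half-tol=0.360, Σhalf²=0.564014
  +F: nom +20.600 → Σnom=178.870; wc +0.490/-0.160 → slack +2.107/-1.778; half-tol=0.325, Σhalf²=0.669639
  -G: nom -36.800 → Σnom=142.070; wc +0.430/-0.323 → slack +2.537/-2.101; half-tol=0.377, Σhalf²=0.811392
  +H: nom +7.370 → Σnom=149.440; wc +0.040/-0.030 → slack +2.577/-2.131; half-tol=0.035, Σhalf²=0.812617
  -I: nom -33.400 → Σnom=116.040; wc +0.469/-0.199 → slack +3.046/-2.330; half-tol=0.334, Σhalf²=0.924173
Nominal = 116.040. Worst-case = [116.040 - 2.330, 116.040 + 3.046] = [113.710, 119.086]. RSS = √0.924173 = 0.961.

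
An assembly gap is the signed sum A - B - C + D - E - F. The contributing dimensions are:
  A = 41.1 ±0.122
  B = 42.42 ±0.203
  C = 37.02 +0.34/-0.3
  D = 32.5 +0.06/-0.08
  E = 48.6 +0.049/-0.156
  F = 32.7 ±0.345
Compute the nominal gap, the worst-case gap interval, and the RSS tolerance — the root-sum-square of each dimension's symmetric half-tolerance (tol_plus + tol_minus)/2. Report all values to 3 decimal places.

Stack each dimension's contribution:
  +A: nom +41.100 → Σnom=41.100; wc +0.122/-0.122 → slack +0.122/-0.122; half-tol=0.122, Σhalf²=0.014884
  -B: nom -42.420 → Σnom=-1.320; wc +0.203/-0.203 → slack +0.325/-0.325; half-tol=0.203, Σhalf²=0.056093
  -C: nom -37.020 → Σnom=-38.340; wc +0.300/-0.340 → slack +0.625/-0.665; half-tol=0.320, Σhalf²=0.158493
  +D: nom +32.500 → Σnom=-5.840; wc +0.060/-0.080 → slack +0.685/-0.745; half-tol=0.070, Σhalf²=0.163393
  -E: nom -48.600 → Σnom=-54.440; wc +0.156/-0.049 → slack +0.841/-0.794; half-tol=0.103, Σhalf²=0.173899
  -F: nom -32.700 → Σnom=-87.140; wc +0.345/-0.345 → slack +1.186/-1.139; half-tol=0.345, Σhalf²=0.292924
Nominal = -87.140. Worst-case = [-87.140 - 1.139, -87.140 + 1.186] = [-88.279, -85.954]. RSS = √0.292924 = 0.541.

nominal=-87.140 wc=[-88.279,-85.954] rss=0.541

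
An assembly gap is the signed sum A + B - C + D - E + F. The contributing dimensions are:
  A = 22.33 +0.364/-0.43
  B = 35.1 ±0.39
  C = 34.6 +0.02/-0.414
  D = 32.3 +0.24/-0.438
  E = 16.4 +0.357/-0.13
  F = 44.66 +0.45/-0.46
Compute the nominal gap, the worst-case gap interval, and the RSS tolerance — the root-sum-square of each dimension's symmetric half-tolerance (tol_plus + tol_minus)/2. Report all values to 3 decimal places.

nominal=83.390 wc=[81.295,85.378] rss=0.859

Stack each dimension's contribution:
  +A: nom +22.330 → Σnom=22.330; wc +0.364/-0.430 → slack +0.364/-0.430; half-tol=0.397, Σhalf²=0.157609
  +B: nom +35.100 → Σnom=57.430; wc +0.390/-0.390 → slack +0.754/-0.820; half-tol=0.390, Σhalf²=0.309709
  -C: nom -34.600 → Σnom=22.830; wc +0.414/-0.020 → slack +1.168/-0.840; half-tol=0.217, Σhalf²=0.356798
  +D: nom +32.300 → Σnom=55.130; wc +0.240/-0.438 → slack +1.408/-1.278; half-tol=0.339, Σhalf²=0.471719
  -E: nom -16.400 → Σnom=38.730; wc +0.130/-0.357 → slack +1.538/-1.635; half-tol=0.243, Σhalf²=0.531011
  +F: nom +44.660 → Σnom=83.390; wc +0.450/-0.460 → slack +1.988/-2.095; half-tol=0.455, Σhalf²=0.738036
Nominal = 83.390. Worst-case = [83.390 - 2.095, 83.390 + 1.988] = [81.295, 85.378]. RSS = √0.738036 = 0.859.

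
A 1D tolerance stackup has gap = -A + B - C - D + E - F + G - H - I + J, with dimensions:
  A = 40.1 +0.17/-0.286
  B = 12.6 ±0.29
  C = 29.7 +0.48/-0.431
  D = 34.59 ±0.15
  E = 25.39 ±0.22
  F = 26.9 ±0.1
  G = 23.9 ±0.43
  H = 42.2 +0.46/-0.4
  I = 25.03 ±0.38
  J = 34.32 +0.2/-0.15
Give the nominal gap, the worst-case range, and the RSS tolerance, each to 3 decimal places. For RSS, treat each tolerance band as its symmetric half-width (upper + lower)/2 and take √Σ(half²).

nominal=-102.310 wc=[-105.140,-99.423] rss=0.985

Stack each dimension's contribution:
  -A: nom -40.100 → Σnom=-40.100; wc +0.286/-0.170 → slack +0.286/-0.170; half-tol=0.228, Σhalf²=0.051984
  +B: nom +12.600 → Σnom=-27.500; wc +0.290/-0.290 → slack +0.576/-0.460; half-tol=0.290, Σhalf²=0.136084
  -C: nom -29.700 → Σnom=-57.200; wc +0.431/-0.480 → slack +1.007/-0.940; half-tol=0.456, Σhalf²=0.343564
  -D: nom -34.590 → Σnom=-91.790; wc +0.150/-0.150 → slack +1.157/-1.090; half-tol=0.150, Σhalf²=0.366064
  +E: nom +25.390 → Σnom=-66.400; wc +0.220/-0.220 → slack +1.377/-1.310; half-tol=0.220, Σhalf²=0.414464
  -F: nom -26.900 → Σnom=-93.300; wc +0.100/-0.100 → slack +1.477/-1.410; half-tol=0.100, Σhalf²=0.424464
  +G: nom +23.900 → Σnom=-69.400; wc +0.430/-0.430 → slack +1.907/-1.840; half-tol=0.430, Σhalf²=0.609364
  -H: nom -42.200 → Σnom=-111.600; wc +0.400/-0.460 → slack +2.307/-2.300; half-tol=0.430, Σhalf²=0.794264
  -I: nom -25.030 → Σnom=-136.630; wc +0.380/-0.380 → slack +2.687/-2.680; half-tol=0.380, Σhalf²=0.938664
  +J: nom +34.320 → Σnom=-102.310; wc +0.200/-0.150 → slack +2.887/-2.830; half-tol=0.175, Σhalf²=0.969289
Nominal = -102.310. Worst-case = [-102.310 - 2.830, -102.310 + 2.887] = [-105.140, -99.423]. RSS = √0.969289 = 0.985.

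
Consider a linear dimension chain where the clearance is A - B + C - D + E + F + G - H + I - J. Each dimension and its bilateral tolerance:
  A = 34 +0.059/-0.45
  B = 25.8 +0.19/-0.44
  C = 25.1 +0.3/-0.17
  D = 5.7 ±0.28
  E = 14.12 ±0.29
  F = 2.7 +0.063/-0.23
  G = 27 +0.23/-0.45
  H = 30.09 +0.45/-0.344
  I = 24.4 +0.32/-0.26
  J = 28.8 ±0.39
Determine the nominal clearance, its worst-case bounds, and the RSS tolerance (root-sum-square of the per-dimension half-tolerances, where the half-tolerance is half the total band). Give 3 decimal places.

Stack each dimension's contribution:
  +A: nom +34.000 → Σnom=34.000; wc +0.059/-0.450 → slack +0.059/-0.450; half-tol=0.255, Σhalf²=0.064770
  -B: nom -25.800 → Σnom=8.200; wc +0.440/-0.190 → slack +0.499/-0.640; half-tol=0.315, Σhalf²=0.163995
  +C: nom +25.100 → Σnom=33.300; wc +0.300/-0.170 → slack +0.799/-0.810; half-tol=0.235, Σhalf²=0.219220
  -D: nom -5.700 → Σnom=27.600; wc +0.280/-0.280 → slack +1.079/-1.090; half-tol=0.280, Σhalf²=0.297620
  +E: nom +14.120 → Σnom=41.720; wc +0.290/-0.290 → slack +1.369/-1.380; half-tol=0.290, Σhalf²=0.381720
  +F: nom +2.700 → Σnom=44.420; wc +0.063/-0.230 → slack +1.432/-1.610; half-tol=0.147, Σhalf²=0.403183
  +G: nom +27.000 → Σnom=71.420; wc +0.230/-0.450 → slack +1.662/-2.060; half-tol=0.340, Σhalf²=0.518783
  -H: nom -30.090 → Σnom=41.330; wc +0.344/-0.450 → slack +2.006/-2.510; half-tol=0.397, Σhalf²=0.676392
  +I: nom +24.400 → Σnom=65.730; wc +0.320/-0.260 → slack +2.326/-2.770; half-tol=0.290, Σhalf²=0.760492
  -J: nom -28.800 → Σnom=36.930; wc +0.390/-0.390 → slack +2.716/-3.160; half-tol=0.390, Σhalf²=0.912592
Nominal = 36.930. Worst-case = [36.930 - 3.160, 36.930 + 2.716] = [33.770, 39.646]. RSS = √0.912592 = 0.955.

nominal=36.930 wc=[33.770,39.646] rss=0.955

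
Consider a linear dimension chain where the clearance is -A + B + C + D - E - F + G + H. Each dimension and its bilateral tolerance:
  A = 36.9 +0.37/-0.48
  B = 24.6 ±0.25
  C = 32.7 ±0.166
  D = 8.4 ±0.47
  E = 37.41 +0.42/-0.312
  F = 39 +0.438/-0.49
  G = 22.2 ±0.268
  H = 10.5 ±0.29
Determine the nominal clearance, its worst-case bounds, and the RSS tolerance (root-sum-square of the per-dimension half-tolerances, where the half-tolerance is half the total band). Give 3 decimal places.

nominal=-14.910 wc=[-17.582,-12.184] rss=0.998

Stack each dimension's contribution:
  -A: nom -36.900 → Σnom=-36.900; wc +0.480/-0.370 → slack +0.480/-0.370; half-tol=0.425, Σhalf²=0.180625
  +B: nom +24.600 → Σnom=-12.300; wc +0.250/-0.250 → slack +0.730/-0.620; half-tol=0.250, Σhalf²=0.243125
  +C: nom +32.700 → Σnom=20.400; wc +0.166/-0.166 → slack +0.896/-0.786; half-tol=0.166, Σhalf²=0.270681
  +D: nom +8.400 → Σnom=28.800; wc +0.470/-0.470 → slack +1.366/-1.256; half-tol=0.470, Σhalf²=0.491581
  -E: nom -37.410 → Σnom=-8.610; wc +0.312/-0.420 → slack +1.678/-1.676; half-tol=0.366, Σhalf²=0.625537
  -F: nom -39.000 → Σnom=-47.610; wc +0.490/-0.438 → slack +2.168/-2.114; half-tol=0.464, Σhalf²=0.840833
  +G: nom +22.200 → Σnom=-25.410; wc +0.268/-0.268 → slack +2.436/-2.382; half-tol=0.268, Σhalf²=0.912657
  +H: nom +10.500 → Σnom=-14.910; wc +0.290/-0.290 → slack +2.726/-2.672; half-tol=0.290, Σhalf²=0.996757
Nominal = -14.910. Worst-case = [-14.910 - 2.672, -14.910 + 2.726] = [-17.582, -12.184]. RSS = √0.996757 = 0.998.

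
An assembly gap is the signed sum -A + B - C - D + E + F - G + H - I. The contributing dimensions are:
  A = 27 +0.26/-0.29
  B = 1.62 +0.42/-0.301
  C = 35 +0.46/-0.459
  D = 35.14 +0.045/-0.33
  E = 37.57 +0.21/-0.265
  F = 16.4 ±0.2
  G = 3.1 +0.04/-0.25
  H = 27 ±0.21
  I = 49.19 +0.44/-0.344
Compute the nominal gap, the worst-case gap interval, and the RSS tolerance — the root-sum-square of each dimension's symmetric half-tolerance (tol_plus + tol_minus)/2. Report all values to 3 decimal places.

Stack each dimension's contribution:
  -A: nom -27.000 → Σnom=-27.000; wc +0.290/-0.260 → slack +0.290/-0.260; half-tol=0.275, Σhalf²=0.075625
  +B: nom +1.620 → Σnom=-25.380; wc +0.420/-0.301 → slack +0.710/-0.561; half-tol=0.360, Σhalf²=0.205585
  -C: nom -35.000 → Σnom=-60.380; wc +0.459/-0.460 → slack +1.169/-1.021; half-tol=0.460, Σhalf²=0.416726
  -D: nom -35.140 → Σnom=-95.520; wc +0.330/-0.045 → slack +1.499/-1.066; half-tol=0.188, Σhalf²=0.451882
  +E: nom +37.570 → Σnom=-57.950; wc +0.210/-0.265 → slack +1.709/-1.331; half-tol=0.237, Σhalf²=0.508288
  +F: nom +16.400 → Σnom=-41.550; wc +0.200/-0.200 → slack +1.909/-1.531; half-tol=0.200, Σhalf²=0.548288
  -G: nom -3.100 → Σnom=-44.650; wc +0.250/-0.040 → slack +2.159/-1.571; half-tol=0.145, Σhalf²=0.569313
  +H: nom +27.000 → Σnom=-17.650; wc +0.210/-0.210 → slack +2.369/-1.781; half-tol=0.210, Σhalf²=0.613413
  -I: nom -49.190 → Σnom=-66.840; wc +0.344/-0.440 → slack +2.713/-2.221; half-tol=0.392, Σhalf²=0.767077
Nominal = -66.840. Worst-case = [-66.840 - 2.221, -66.840 + 2.713] = [-69.061, -64.127]. RSS = √0.767077 = 0.876.

nominal=-66.840 wc=[-69.061,-64.127] rss=0.876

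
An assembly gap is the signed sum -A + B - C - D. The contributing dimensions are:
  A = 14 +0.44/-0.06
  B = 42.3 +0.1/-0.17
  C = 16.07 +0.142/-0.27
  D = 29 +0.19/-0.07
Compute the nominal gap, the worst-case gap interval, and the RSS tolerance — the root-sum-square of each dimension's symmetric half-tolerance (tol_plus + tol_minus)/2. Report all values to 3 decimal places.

Stack each dimension's contribution:
  -A: nom -14.000 → Σnom=-14.000; wc +0.060/-0.440 → slack +0.060/-0.440; half-tol=0.250, Σhalf²=0.062500
  +B: nom +42.300 → Σnom=28.300; wc +0.100/-0.170 → slack +0.160/-0.610; half-tol=0.135, Σhalf²=0.080725
  -C: nom -16.070 → Σnom=12.230; wc +0.270/-0.142 → slack +0.430/-0.752; half-tol=0.206, Σhalf²=0.123161
  -D: nom -29.000 → Σnom=-16.770; wc +0.070/-0.190 → slack +0.500/-0.942; half-tol=0.130, Σhalf²=0.140061
Nominal = -16.770. Worst-case = [-16.770 - 0.942, -16.770 + 0.500] = [-17.712, -16.270]. RSS = √0.140061 = 0.374.

nominal=-16.770 wc=[-17.712,-16.270] rss=0.374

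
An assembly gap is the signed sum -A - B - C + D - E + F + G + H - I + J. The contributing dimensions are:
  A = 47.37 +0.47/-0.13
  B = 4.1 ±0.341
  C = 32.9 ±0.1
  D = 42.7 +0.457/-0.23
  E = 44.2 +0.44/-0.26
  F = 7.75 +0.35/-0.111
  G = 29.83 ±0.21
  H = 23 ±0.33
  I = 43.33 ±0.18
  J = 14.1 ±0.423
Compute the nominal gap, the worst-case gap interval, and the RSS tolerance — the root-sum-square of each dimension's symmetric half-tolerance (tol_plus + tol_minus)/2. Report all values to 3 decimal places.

Stack each dimension's contribution:
  -A: nom -47.370 → Σnom=-47.370; wc +0.130/-0.470 → slack +0.130/-0.470; half-tol=0.300, Σhalf²=0.090000
  -B: nom -4.100 → Σnom=-51.470; wc +0.341/-0.341 → slack +0.471/-0.811; half-tol=0.341, Σhalf²=0.206281
  -C: nom -32.900 → Σnom=-84.370; wc +0.100/-0.100 → slack +0.571/-0.911; half-tol=0.100, Σhalf²=0.216281
  +D: nom +42.700 → Σnom=-41.670; wc +0.457/-0.230 → slack +1.028/-1.141; half-tol=0.344, Σhalf²=0.334273
  -E: nom -44.200 → Σnom=-85.870; wc +0.260/-0.440 → slack +1.288/-1.581; half-tol=0.350, Σhalf²=0.456773
  +F: nom +7.750 → Σnom=-78.120; wc +0.350/-0.111 → slack +1.638/-1.692; half-tol=0.230, Σhalf²=0.509904
  +G: nom +29.830 → Σnom=-48.290; wc +0.210/-0.210 → slack +1.848/-1.902; half-tol=0.210, Σhalf²=0.554004
  +H: nom +23.000 → Σnom=-25.290; wc +0.330/-0.330 → slack +2.178/-2.232; half-tol=0.330, Σhalf²=0.662904
  -I: nom -43.330 → Σnom=-68.620; wc +0.180/-0.180 → slack +2.358/-2.412; half-tol=0.180, Σhalf²=0.695304
  +J: nom +14.100 → Σnom=-54.520; wc +0.423/-0.423 → slack +2.781/-2.835; half-tol=0.423, Σhalf²=0.874233
Nominal = -54.520. Worst-case = [-54.520 - 2.835, -54.520 + 2.781] = [-57.355, -51.739]. RSS = √0.874233 = 0.935.

nominal=-54.520 wc=[-57.355,-51.739] rss=0.935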